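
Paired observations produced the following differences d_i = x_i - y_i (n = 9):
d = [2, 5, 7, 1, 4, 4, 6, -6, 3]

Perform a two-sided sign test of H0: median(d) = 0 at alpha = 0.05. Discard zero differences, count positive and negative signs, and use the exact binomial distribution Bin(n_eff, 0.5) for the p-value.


Step 1: Discard zero differences. Original n = 9; n_eff = number of nonzero differences = 9.
Nonzero differences (with sign): +2, +5, +7, +1, +4, +4, +6, -6, +3
Step 2: Count signs: positive = 8, negative = 1.
Step 3: Under H0: P(positive) = 0.5, so the number of positives S ~ Bin(9, 0.5).
Step 4: Two-sided exact p-value = sum of Bin(9,0.5) probabilities at or below the observed probability = 0.039062.
Step 5: alpha = 0.05. reject H0.

n_eff = 9, pos = 8, neg = 1, p = 0.039062, reject H0.


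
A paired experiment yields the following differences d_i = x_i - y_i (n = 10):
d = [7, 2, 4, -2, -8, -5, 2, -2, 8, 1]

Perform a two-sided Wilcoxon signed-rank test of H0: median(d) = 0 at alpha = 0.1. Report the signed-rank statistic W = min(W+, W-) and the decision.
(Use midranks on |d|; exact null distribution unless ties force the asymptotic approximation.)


Step 1: Drop any zero differences (none here) and take |d_i|.
|d| = [7, 2, 4, 2, 8, 5, 2, 2, 8, 1]
Step 2: Midrank |d_i| (ties get averaged ranks).
ranks: |7|->8, |2|->3.5, |4|->6, |2|->3.5, |8|->9.5, |5|->7, |2|->3.5, |2|->3.5, |8|->9.5, |1|->1
Step 3: Attach original signs; sum ranks with positive sign and with negative sign.
W+ = 8 + 3.5 + 6 + 3.5 + 9.5 + 1 = 31.5
W- = 3.5 + 9.5 + 7 + 3.5 = 23.5
(Check: W+ + W- = 55 should equal n(n+1)/2 = 55.)
Step 4: Test statistic W = min(W+, W-) = 23.5.
Step 5: Ties in |d|, so use the tie-corrected normal approximation.
        E[W] = n(n+1)/4 = 10*11/4 = 27.5.
        Tie groups: |d|=2 (t=4), |d|=8 (t=2); sum(t^3 - t) = 66.
        Var[W] = n(n+1)(2n+1)/24 - sum(t^3-t)/48 = 2310/24 - 66/48 = 94.875.
        z = (W - E[W]) / sqrt(Var[W]) = (23.5 - 27.5) / 9.7404 = -0.4107.
        Two-sided p = 2*Phi(z) = 0.681321.
Step 6: alpha = 0.1. fail to reject H0.

W+ = 31.5, W- = 23.5, W = min = 23.5, p = 0.681321, fail to reject H0.


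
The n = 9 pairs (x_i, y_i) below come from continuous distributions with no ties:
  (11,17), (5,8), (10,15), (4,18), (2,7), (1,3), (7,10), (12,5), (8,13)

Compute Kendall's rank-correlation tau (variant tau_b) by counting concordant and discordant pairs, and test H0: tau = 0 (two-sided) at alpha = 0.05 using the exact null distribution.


Step 1: Enumerate the 36 unordered pairs (i,j) with i<j and classify each by sign(x_j-x_i) * sign(y_j-y_i).
  (1,2):dx=-6,dy=-9->C; (1,3):dx=-1,dy=-2->C; (1,4):dx=-7,dy=+1->D; (1,5):dx=-9,dy=-10->C
  (1,6):dx=-10,dy=-14->C; (1,7):dx=-4,dy=-7->C; (1,8):dx=+1,dy=-12->D; (1,9):dx=-3,dy=-4->C
  (2,3):dx=+5,dy=+7->C; (2,4):dx=-1,dy=+10->D; (2,5):dx=-3,dy=-1->C; (2,6):dx=-4,dy=-5->C
  (2,7):dx=+2,dy=+2->C; (2,8):dx=+7,dy=-3->D; (2,9):dx=+3,dy=+5->C; (3,4):dx=-6,dy=+3->D
  (3,5):dx=-8,dy=-8->C; (3,6):dx=-9,dy=-12->C; (3,7):dx=-3,dy=-5->C; (3,8):dx=+2,dy=-10->D
  (3,9):dx=-2,dy=-2->C; (4,5):dx=-2,dy=-11->C; (4,6):dx=-3,dy=-15->C; (4,7):dx=+3,dy=-8->D
  (4,8):dx=+8,dy=-13->D; (4,9):dx=+4,dy=-5->D; (5,6):dx=-1,dy=-4->C; (5,7):dx=+5,dy=+3->C
  (5,8):dx=+10,dy=-2->D; (5,9):dx=+6,dy=+6->C; (6,7):dx=+6,dy=+7->C; (6,8):dx=+11,dy=+2->C
  (6,9):dx=+7,dy=+10->C; (7,8):dx=+5,dy=-5->D; (7,9):dx=+1,dy=+3->C; (8,9):dx=-4,dy=+8->D
Step 2: C = 24, D = 12, total pairs = 36.
Step 3: tau = (C - D)/(n(n-1)/2) = (24 - 12)/36 = 0.333333.
Step 4: Exact two-sided p-value (enumerate n! = 362880 permutations of y under H0): p = 0.259518.
Step 5: alpha = 0.05. fail to reject H0.

tau_b = 0.3333 (C=24, D=12), p = 0.259518, fail to reject H0.


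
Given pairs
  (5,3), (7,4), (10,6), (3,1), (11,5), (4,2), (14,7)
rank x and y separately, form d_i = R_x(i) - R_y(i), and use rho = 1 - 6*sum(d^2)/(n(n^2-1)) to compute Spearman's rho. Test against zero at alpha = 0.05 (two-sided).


Step 1: Rank x and y separately (midranks; no ties here).
rank(x): 5->3, 7->4, 10->5, 3->1, 11->6, 4->2, 14->7
rank(y): 3->3, 4->4, 6->6, 1->1, 5->5, 2->2, 7->7
Step 2: d_i = R_x(i) - R_y(i); compute d_i^2.
  (3-3)^2=0, (4-4)^2=0, (5-6)^2=1, (1-1)^2=0, (6-5)^2=1, (2-2)^2=0, (7-7)^2=0
sum(d^2) = 2.
Step 3: rho = 1 - 6*2 / (7*(7^2 - 1)) = 1 - 12/336 = 0.964286.
Step 4: Under H0, t = rho * sqrt((n-2)/(1-rho^2)) = 8.1408 ~ t(5).
Step 5: Two-sided p-value from the t-distribution with 5 df = 0.000454.
Step 6: alpha = 0.05. reject H0.

rho = 0.9643, p = 0.000454, reject H0 at alpha = 0.05.


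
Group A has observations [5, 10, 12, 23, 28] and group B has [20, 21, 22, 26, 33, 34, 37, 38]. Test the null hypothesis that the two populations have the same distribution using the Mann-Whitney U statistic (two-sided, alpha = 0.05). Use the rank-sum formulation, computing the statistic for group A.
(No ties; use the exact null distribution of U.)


Step 1: Combine and sort all 13 observations; assign midranks.
sorted (value, group): (5,X), (10,X), (12,X), (20,Y), (21,Y), (22,Y), (23,X), (26,Y), (28,X), (33,Y), (34,Y), (37,Y), (38,Y)
ranks: 5->1, 10->2, 12->3, 20->4, 21->5, 22->6, 23->7, 26->8, 28->9, 33->10, 34->11, 37->12, 38->13
Step 2: Rank sum for X: R1 = 1 + 2 + 3 + 7 + 9 = 22.
Step 3: U_X = R1 - n1(n1+1)/2 = 22 - 5*6/2 = 22 - 15 = 7.
       U_Y = n1*n2 - U_X = 40 - 7 = 33.
Step 4: No ties, so the exact null distribution of U (based on enumerating the C(13,5) = 1287 equally likely rank assignments) gives the two-sided p-value.
Step 5: p-value = 0.065268; compare to alpha = 0.05. fail to reject H0.

U_X = 7, p = 0.065268, fail to reject H0 at alpha = 0.05.


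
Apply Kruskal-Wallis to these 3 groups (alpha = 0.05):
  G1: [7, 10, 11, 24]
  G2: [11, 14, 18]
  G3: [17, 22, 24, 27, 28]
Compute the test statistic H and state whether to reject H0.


Step 1: Combine all N = 12 observations and assign midranks.
sorted (value, group, rank): (7,G1,1), (10,G1,2), (11,G1,3.5), (11,G2,3.5), (14,G2,5), (17,G3,6), (18,G2,7), (22,G3,8), (24,G1,9.5), (24,G3,9.5), (27,G3,11), (28,G3,12)
Step 2: Sum ranks within each group.
R_1 = 16 (n_1 = 4)
R_2 = 15.5 (n_2 = 3)
R_3 = 46.5 (n_3 = 5)
Step 3: H = 12/(N(N+1)) * sum(R_i^2/n_i) - 3(N+1)
     = 12/(12*13) * (16^2/4 + 15.5^2/3 + 46.5^2/5) - 3*13
     = 0.076923 * 576.533 - 39
     = 5.348718.
Step 4: Ties present; correction factor C = 1 - 12/(12^3 - 12) = 0.993007. Corrected H = 5.348718 / 0.993007 = 5.386385.
Step 5: Under H0, H ~ chi^2(2); p-value = 0.067665.
Step 6: alpha = 0.05. fail to reject H0.

H = 5.3864, df = 2, p = 0.067665, fail to reject H0.


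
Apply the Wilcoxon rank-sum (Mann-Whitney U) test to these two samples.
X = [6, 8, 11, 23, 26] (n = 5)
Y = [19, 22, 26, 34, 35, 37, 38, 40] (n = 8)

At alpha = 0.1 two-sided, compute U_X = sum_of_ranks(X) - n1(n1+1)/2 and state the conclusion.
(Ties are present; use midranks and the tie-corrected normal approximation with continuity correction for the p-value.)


Step 1: Combine and sort all 13 observations; assign midranks.
sorted (value, group): (6,X), (8,X), (11,X), (19,Y), (22,Y), (23,X), (26,X), (26,Y), (34,Y), (35,Y), (37,Y), (38,Y), (40,Y)
ranks: 6->1, 8->2, 11->3, 19->4, 22->5, 23->6, 26->7.5, 26->7.5, 34->9, 35->10, 37->11, 38->12, 40->13
Step 2: Rank sum for X: R1 = 1 + 2 + 3 + 6 + 7.5 = 19.5.
Step 3: U_X = R1 - n1(n1+1)/2 = 19.5 - 5*6/2 = 19.5 - 15 = 4.5.
       U_Y = n1*n2 - U_X = 40 - 4.5 = 35.5.
Step 4: Ties are present, so use the tie-corrected normal approximation (with continuity correction) for the p-value.
Step 5: p-value = 0.027892; compare to alpha = 0.1. reject H0.

U_X = 4.5, p = 0.027892, reject H0 at alpha = 0.1.


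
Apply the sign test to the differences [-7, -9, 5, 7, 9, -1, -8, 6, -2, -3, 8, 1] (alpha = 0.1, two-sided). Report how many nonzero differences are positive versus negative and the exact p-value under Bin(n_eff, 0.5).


Step 1: Discard zero differences. Original n = 12; n_eff = number of nonzero differences = 12.
Nonzero differences (with sign): -7, -9, +5, +7, +9, -1, -8, +6, -2, -3, +8, +1
Step 2: Count signs: positive = 6, negative = 6.
Step 3: Under H0: P(positive) = 0.5, so the number of positives S ~ Bin(12, 0.5).
Step 4: Two-sided exact p-value = sum of Bin(12,0.5) probabilities at or below the observed probability = 1.000000.
Step 5: alpha = 0.1. fail to reject H0.

n_eff = 12, pos = 6, neg = 6, p = 1.000000, fail to reject H0.


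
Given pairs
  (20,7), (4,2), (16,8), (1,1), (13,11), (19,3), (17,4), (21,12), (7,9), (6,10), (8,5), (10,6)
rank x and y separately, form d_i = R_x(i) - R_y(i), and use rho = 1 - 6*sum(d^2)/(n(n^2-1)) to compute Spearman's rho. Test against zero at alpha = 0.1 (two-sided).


Step 1: Rank x and y separately (midranks; no ties here).
rank(x): 20->11, 4->2, 16->8, 1->1, 13->7, 19->10, 17->9, 21->12, 7->4, 6->3, 8->5, 10->6
rank(y): 7->7, 2->2, 8->8, 1->1, 11->11, 3->3, 4->4, 12->12, 9->9, 10->10, 5->5, 6->6
Step 2: d_i = R_x(i) - R_y(i); compute d_i^2.
  (11-7)^2=16, (2-2)^2=0, (8-8)^2=0, (1-1)^2=0, (7-11)^2=16, (10-3)^2=49, (9-4)^2=25, (12-12)^2=0, (4-9)^2=25, (3-10)^2=49, (5-5)^2=0, (6-6)^2=0
sum(d^2) = 180.
Step 3: rho = 1 - 6*180 / (12*(12^2 - 1)) = 1 - 1080/1716 = 0.370629.
Step 4: Under H0, t = rho * sqrt((n-2)/(1-rho^2)) = 1.2619 ~ t(10).
Step 5: Two-sided p-value from the t-distribution with 10 df = 0.235621.
Step 6: alpha = 0.1. fail to reject H0.

rho = 0.3706, p = 0.235621, fail to reject H0 at alpha = 0.1.


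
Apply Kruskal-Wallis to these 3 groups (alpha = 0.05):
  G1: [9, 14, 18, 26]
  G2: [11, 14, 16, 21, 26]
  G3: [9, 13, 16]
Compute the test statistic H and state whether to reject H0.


Step 1: Combine all N = 12 observations and assign midranks.
sorted (value, group, rank): (9,G1,1.5), (9,G3,1.5), (11,G2,3), (13,G3,4), (14,G1,5.5), (14,G2,5.5), (16,G2,7.5), (16,G3,7.5), (18,G1,9), (21,G2,10), (26,G1,11.5), (26,G2,11.5)
Step 2: Sum ranks within each group.
R_1 = 27.5 (n_1 = 4)
R_2 = 37.5 (n_2 = 5)
R_3 = 13 (n_3 = 3)
Step 3: H = 12/(N(N+1)) * sum(R_i^2/n_i) - 3(N+1)
     = 12/(12*13) * (27.5^2/4 + 37.5^2/5 + 13^2/3) - 3*13
     = 0.076923 * 526.646 - 39
     = 1.511218.
Step 4: Ties present; correction factor C = 1 - 24/(12^3 - 12) = 0.986014. Corrected H = 1.511218 / 0.986014 = 1.532654.
Step 5: Under H0, H ~ chi^2(2); p-value = 0.464717.
Step 6: alpha = 0.05. fail to reject H0.

H = 1.5327, df = 2, p = 0.464717, fail to reject H0.


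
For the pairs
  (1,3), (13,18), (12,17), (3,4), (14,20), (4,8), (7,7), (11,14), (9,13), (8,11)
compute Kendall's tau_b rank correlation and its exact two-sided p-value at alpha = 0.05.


Step 1: Enumerate the 45 unordered pairs (i,j) with i<j and classify each by sign(x_j-x_i) * sign(y_j-y_i).
  (1,2):dx=+12,dy=+15->C; (1,3):dx=+11,dy=+14->C; (1,4):dx=+2,dy=+1->C; (1,5):dx=+13,dy=+17->C
  (1,6):dx=+3,dy=+5->C; (1,7):dx=+6,dy=+4->C; (1,8):dx=+10,dy=+11->C; (1,9):dx=+8,dy=+10->C
  (1,10):dx=+7,dy=+8->C; (2,3):dx=-1,dy=-1->C; (2,4):dx=-10,dy=-14->C; (2,5):dx=+1,dy=+2->C
  (2,6):dx=-9,dy=-10->C; (2,7):dx=-6,dy=-11->C; (2,8):dx=-2,dy=-4->C; (2,9):dx=-4,dy=-5->C
  (2,10):dx=-5,dy=-7->C; (3,4):dx=-9,dy=-13->C; (3,5):dx=+2,dy=+3->C; (3,6):dx=-8,dy=-9->C
  (3,7):dx=-5,dy=-10->C; (3,8):dx=-1,dy=-3->C; (3,9):dx=-3,dy=-4->C; (3,10):dx=-4,dy=-6->C
  (4,5):dx=+11,dy=+16->C; (4,6):dx=+1,dy=+4->C; (4,7):dx=+4,dy=+3->C; (4,8):dx=+8,dy=+10->C
  (4,9):dx=+6,dy=+9->C; (4,10):dx=+5,dy=+7->C; (5,6):dx=-10,dy=-12->C; (5,7):dx=-7,dy=-13->C
  (5,8):dx=-3,dy=-6->C; (5,9):dx=-5,dy=-7->C; (5,10):dx=-6,dy=-9->C; (6,7):dx=+3,dy=-1->D
  (6,8):dx=+7,dy=+6->C; (6,9):dx=+5,dy=+5->C; (6,10):dx=+4,dy=+3->C; (7,8):dx=+4,dy=+7->C
  (7,9):dx=+2,dy=+6->C; (7,10):dx=+1,dy=+4->C; (8,9):dx=-2,dy=-1->C; (8,10):dx=-3,dy=-3->C
  (9,10):dx=-1,dy=-2->C
Step 2: C = 44, D = 1, total pairs = 45.
Step 3: tau = (C - D)/(n(n-1)/2) = (44 - 1)/45 = 0.955556.
Step 4: Exact two-sided p-value (enumerate n! = 3628800 permutations of y under H0): p = 0.000006.
Step 5: alpha = 0.05. reject H0.

tau_b = 0.9556 (C=44, D=1), p = 0.000006, reject H0.


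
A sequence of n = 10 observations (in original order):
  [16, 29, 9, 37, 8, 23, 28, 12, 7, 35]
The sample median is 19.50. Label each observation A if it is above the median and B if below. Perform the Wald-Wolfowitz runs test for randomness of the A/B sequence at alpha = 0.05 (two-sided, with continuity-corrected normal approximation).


Step 1: Compute median = 19.50; label A = above, B = below.
Labels in order: BABABAABBA  (n_A = 5, n_B = 5)
Step 2: Count runs R = 8.
Step 3: Under H0 (random ordering), E[R] = 2*n_A*n_B/(n_A+n_B) + 1 = 2*5*5/10 + 1 = 6.0000.
        Var[R] = 2*n_A*n_B*(2*n_A*n_B - n_A - n_B) / ((n_A+n_B)^2 * (n_A+n_B-1)) = 2000/900 = 2.2222.
        SD[R] = 1.4907.
Step 4: Continuity-corrected z = (R - 0.5 - E[R]) / SD[R] = (8 - 0.5 - 6.0000) / 1.4907 = 1.0062.
Step 5: Two-sided p-value via normal approximation = 2*(1 - Phi(|z|)) = 0.314305.
Step 6: alpha = 0.05. fail to reject H0.

R = 8, z = 1.0062, p = 0.314305, fail to reject H0.


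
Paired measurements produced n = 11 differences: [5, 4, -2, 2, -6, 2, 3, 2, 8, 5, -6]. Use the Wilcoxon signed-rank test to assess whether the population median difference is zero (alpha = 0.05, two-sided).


Step 1: Drop any zero differences (none here) and take |d_i|.
|d| = [5, 4, 2, 2, 6, 2, 3, 2, 8, 5, 6]
Step 2: Midrank |d_i| (ties get averaged ranks).
ranks: |5|->7.5, |4|->6, |2|->2.5, |2|->2.5, |6|->9.5, |2|->2.5, |3|->5, |2|->2.5, |8|->11, |5|->7.5, |6|->9.5
Step 3: Attach original signs; sum ranks with positive sign and with negative sign.
W+ = 7.5 + 6 + 2.5 + 2.5 + 5 + 2.5 + 11 + 7.5 = 44.5
W- = 2.5 + 9.5 + 9.5 = 21.5
(Check: W+ + W- = 66 should equal n(n+1)/2 = 66.)
Step 4: Test statistic W = min(W+, W-) = 21.5.
Step 5: Ties in |d|, so use the tie-corrected normal approximation.
        E[W] = n(n+1)/4 = 11*12/4 = 33.
        Tie groups: |d|=2 (t=4), |d|=5 (t=2), |d|=6 (t=2); sum(t^3 - t) = 72.
        Var[W] = n(n+1)(2n+1)/24 - sum(t^3-t)/48 = 3036/24 - 72/48 = 125.
        z = (W - E[W]) / sqrt(Var[W]) = (21.5 - 33) / 11.1803 = -1.0286.
        Two-sided p = 2*Phi(z) = 0.303672.
Step 6: alpha = 0.05. fail to reject H0.

W+ = 44.5, W- = 21.5, W = min = 21.5, p = 0.303672, fail to reject H0.


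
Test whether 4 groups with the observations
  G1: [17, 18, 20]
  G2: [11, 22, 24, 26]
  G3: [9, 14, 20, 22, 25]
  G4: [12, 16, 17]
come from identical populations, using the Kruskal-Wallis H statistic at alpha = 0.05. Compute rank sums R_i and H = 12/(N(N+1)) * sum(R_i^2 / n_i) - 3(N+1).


Step 1: Combine all N = 15 observations and assign midranks.
sorted (value, group, rank): (9,G3,1), (11,G2,2), (12,G4,3), (14,G3,4), (16,G4,5), (17,G1,6.5), (17,G4,6.5), (18,G1,8), (20,G1,9.5), (20,G3,9.5), (22,G2,11.5), (22,G3,11.5), (24,G2,13), (25,G3,14), (26,G2,15)
Step 2: Sum ranks within each group.
R_1 = 24 (n_1 = 3)
R_2 = 41.5 (n_2 = 4)
R_3 = 40 (n_3 = 5)
R_4 = 14.5 (n_4 = 3)
Step 3: H = 12/(N(N+1)) * sum(R_i^2/n_i) - 3(N+1)
     = 12/(15*16) * (24^2/3 + 41.5^2/4 + 40^2/5 + 14.5^2/3) - 3*16
     = 0.050000 * 1012.65 - 48
     = 2.632292.
Step 4: Ties present; correction factor C = 1 - 18/(15^3 - 15) = 0.994643. Corrected H = 2.632292 / 0.994643 = 2.646469.
Step 5: Under H0, H ~ chi^2(3); p-value = 0.449401.
Step 6: alpha = 0.05. fail to reject H0.

H = 2.6465, df = 3, p = 0.449401, fail to reject H0.


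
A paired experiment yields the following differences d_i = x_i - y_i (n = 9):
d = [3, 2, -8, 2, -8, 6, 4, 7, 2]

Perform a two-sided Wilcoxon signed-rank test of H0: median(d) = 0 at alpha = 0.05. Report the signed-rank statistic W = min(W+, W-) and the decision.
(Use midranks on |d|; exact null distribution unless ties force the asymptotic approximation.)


Step 1: Drop any zero differences (none here) and take |d_i|.
|d| = [3, 2, 8, 2, 8, 6, 4, 7, 2]
Step 2: Midrank |d_i| (ties get averaged ranks).
ranks: |3|->4, |2|->2, |8|->8.5, |2|->2, |8|->8.5, |6|->6, |4|->5, |7|->7, |2|->2
Step 3: Attach original signs; sum ranks with positive sign and with negative sign.
W+ = 4 + 2 + 2 + 6 + 5 + 7 + 2 = 28
W- = 8.5 + 8.5 = 17
(Check: W+ + W- = 45 should equal n(n+1)/2 = 45.)
Step 4: Test statistic W = min(W+, W-) = 17.
Step 5: Ties in |d|, so use the tie-corrected normal approximation.
        E[W] = n(n+1)/4 = 9*10/4 = 22.5.
        Tie groups: |d|=2 (t=3), |d|=8 (t=2); sum(t^3 - t) = 30.
        Var[W] = n(n+1)(2n+1)/24 - sum(t^3-t)/48 = 1710/24 - 30/48 = 70.625.
        z = (W - E[W]) / sqrt(Var[W]) = (17 - 22.5) / 8.4039 = -0.6545.
        Two-sided p = 2*Phi(z) = 0.512815.
Step 6: alpha = 0.05. fail to reject H0.

W+ = 28, W- = 17, W = min = 17, p = 0.512815, fail to reject H0.


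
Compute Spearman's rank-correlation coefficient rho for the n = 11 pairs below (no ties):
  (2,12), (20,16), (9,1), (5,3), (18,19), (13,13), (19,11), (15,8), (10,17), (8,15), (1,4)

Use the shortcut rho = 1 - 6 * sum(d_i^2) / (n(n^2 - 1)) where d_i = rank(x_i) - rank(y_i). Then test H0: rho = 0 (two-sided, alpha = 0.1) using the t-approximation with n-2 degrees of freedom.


Step 1: Rank x and y separately (midranks; no ties here).
rank(x): 2->2, 20->11, 9->5, 5->3, 18->9, 13->7, 19->10, 15->8, 10->6, 8->4, 1->1
rank(y): 12->6, 16->9, 1->1, 3->2, 19->11, 13->7, 11->5, 8->4, 17->10, 15->8, 4->3
Step 2: d_i = R_x(i) - R_y(i); compute d_i^2.
  (2-6)^2=16, (11-9)^2=4, (5-1)^2=16, (3-2)^2=1, (9-11)^2=4, (7-7)^2=0, (10-5)^2=25, (8-4)^2=16, (6-10)^2=16, (4-8)^2=16, (1-3)^2=4
sum(d^2) = 118.
Step 3: rho = 1 - 6*118 / (11*(11^2 - 1)) = 1 - 708/1320 = 0.463636.
Step 4: Under H0, t = rho * sqrt((n-2)/(1-rho^2)) = 1.5698 ~ t(9).
Step 5: Two-sided p-value from the t-distribution with 9 df = 0.150901.
Step 6: alpha = 0.1. fail to reject H0.

rho = 0.4636, p = 0.150901, fail to reject H0 at alpha = 0.1.


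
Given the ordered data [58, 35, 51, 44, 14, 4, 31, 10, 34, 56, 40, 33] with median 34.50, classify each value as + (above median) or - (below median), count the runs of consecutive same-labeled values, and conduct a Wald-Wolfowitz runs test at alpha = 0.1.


Step 1: Compute median = 34.50; label A = above, B = below.
Labels in order: AAAABBBBBAAB  (n_A = 6, n_B = 6)
Step 2: Count runs R = 4.
Step 3: Under H0 (random ordering), E[R] = 2*n_A*n_B/(n_A+n_B) + 1 = 2*6*6/12 + 1 = 7.0000.
        Var[R] = 2*n_A*n_B*(2*n_A*n_B - n_A - n_B) / ((n_A+n_B)^2 * (n_A+n_B-1)) = 4320/1584 = 2.7273.
        SD[R] = 1.6514.
Step 4: Continuity-corrected z = (R + 0.5 - E[R]) / SD[R] = (4 + 0.5 - 7.0000) / 1.6514 = -1.5138.
Step 5: Two-sided p-value via normal approximation = 2*(1 - Phi(|z|)) = 0.130070.
Step 6: alpha = 0.1. fail to reject H0.

R = 4, z = -1.5138, p = 0.130070, fail to reject H0.


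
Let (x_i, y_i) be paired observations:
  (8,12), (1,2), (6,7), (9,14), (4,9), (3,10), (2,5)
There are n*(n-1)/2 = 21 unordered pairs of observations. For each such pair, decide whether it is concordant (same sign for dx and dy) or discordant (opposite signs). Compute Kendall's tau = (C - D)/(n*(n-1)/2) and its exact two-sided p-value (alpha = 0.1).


Step 1: Enumerate the 21 unordered pairs (i,j) with i<j and classify each by sign(x_j-x_i) * sign(y_j-y_i).
  (1,2):dx=-7,dy=-10->C; (1,3):dx=-2,dy=-5->C; (1,4):dx=+1,dy=+2->C; (1,5):dx=-4,dy=-3->C
  (1,6):dx=-5,dy=-2->C; (1,7):dx=-6,dy=-7->C; (2,3):dx=+5,dy=+5->C; (2,4):dx=+8,dy=+12->C
  (2,5):dx=+3,dy=+7->C; (2,6):dx=+2,dy=+8->C; (2,7):dx=+1,dy=+3->C; (3,4):dx=+3,dy=+7->C
  (3,5):dx=-2,dy=+2->D; (3,6):dx=-3,dy=+3->D; (3,7):dx=-4,dy=-2->C; (4,5):dx=-5,dy=-5->C
  (4,6):dx=-6,dy=-4->C; (4,7):dx=-7,dy=-9->C; (5,6):dx=-1,dy=+1->D; (5,7):dx=-2,dy=-4->C
  (6,7):dx=-1,dy=-5->C
Step 2: C = 18, D = 3, total pairs = 21.
Step 3: tau = (C - D)/(n(n-1)/2) = (18 - 3)/21 = 0.714286.
Step 4: Exact two-sided p-value (enumerate n! = 5040 permutations of y under H0): p = 0.030159.
Step 5: alpha = 0.1. reject H0.

tau_b = 0.7143 (C=18, D=3), p = 0.030159, reject H0.


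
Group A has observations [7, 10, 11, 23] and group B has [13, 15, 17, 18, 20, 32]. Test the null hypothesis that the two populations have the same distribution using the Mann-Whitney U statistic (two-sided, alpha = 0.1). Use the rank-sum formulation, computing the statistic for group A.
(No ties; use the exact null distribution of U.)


Step 1: Combine and sort all 10 observations; assign midranks.
sorted (value, group): (7,X), (10,X), (11,X), (13,Y), (15,Y), (17,Y), (18,Y), (20,Y), (23,X), (32,Y)
ranks: 7->1, 10->2, 11->3, 13->4, 15->5, 17->6, 18->7, 20->8, 23->9, 32->10
Step 2: Rank sum for X: R1 = 1 + 2 + 3 + 9 = 15.
Step 3: U_X = R1 - n1(n1+1)/2 = 15 - 4*5/2 = 15 - 10 = 5.
       U_Y = n1*n2 - U_X = 24 - 5 = 19.
Step 4: No ties, so the exact null distribution of U (based on enumerating the C(10,4) = 210 equally likely rank assignments) gives the two-sided p-value.
Step 5: p-value = 0.171429; compare to alpha = 0.1. fail to reject H0.

U_X = 5, p = 0.171429, fail to reject H0 at alpha = 0.1.


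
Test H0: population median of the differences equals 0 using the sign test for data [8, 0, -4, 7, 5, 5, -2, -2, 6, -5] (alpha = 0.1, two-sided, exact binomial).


Step 1: Discard zero differences. Original n = 10; n_eff = number of nonzero differences = 9.
Nonzero differences (with sign): +8, -4, +7, +5, +5, -2, -2, +6, -5
Step 2: Count signs: positive = 5, negative = 4.
Step 3: Under H0: P(positive) = 0.5, so the number of positives S ~ Bin(9, 0.5).
Step 4: Two-sided exact p-value = sum of Bin(9,0.5) probabilities at or below the observed probability = 1.000000.
Step 5: alpha = 0.1. fail to reject H0.

n_eff = 9, pos = 5, neg = 4, p = 1.000000, fail to reject H0.


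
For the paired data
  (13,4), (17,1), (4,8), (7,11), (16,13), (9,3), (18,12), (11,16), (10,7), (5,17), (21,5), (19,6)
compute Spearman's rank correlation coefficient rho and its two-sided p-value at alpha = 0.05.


Step 1: Rank x and y separately (midranks; no ties here).
rank(x): 13->7, 17->9, 4->1, 7->3, 16->8, 9->4, 18->10, 11->6, 10->5, 5->2, 21->12, 19->11
rank(y): 4->3, 1->1, 8->7, 11->8, 13->10, 3->2, 12->9, 16->11, 7->6, 17->12, 5->4, 6->5
Step 2: d_i = R_x(i) - R_y(i); compute d_i^2.
  (7-3)^2=16, (9-1)^2=64, (1-7)^2=36, (3-8)^2=25, (8-10)^2=4, (4-2)^2=4, (10-9)^2=1, (6-11)^2=25, (5-6)^2=1, (2-12)^2=100, (12-4)^2=64, (11-5)^2=36
sum(d^2) = 376.
Step 3: rho = 1 - 6*376 / (12*(12^2 - 1)) = 1 - 2256/1716 = -0.314685.
Step 4: Under H0, t = rho * sqrt((n-2)/(1-rho^2)) = -1.0484 ~ t(10).
Step 5: Two-sided p-value from the t-distribution with 10 df = 0.319139.
Step 6: alpha = 0.05. fail to reject H0.

rho = -0.3147, p = 0.319139, fail to reject H0 at alpha = 0.05.


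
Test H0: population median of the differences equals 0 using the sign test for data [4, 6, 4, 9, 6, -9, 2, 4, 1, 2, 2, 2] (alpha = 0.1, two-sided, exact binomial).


Step 1: Discard zero differences. Original n = 12; n_eff = number of nonzero differences = 12.
Nonzero differences (with sign): +4, +6, +4, +9, +6, -9, +2, +4, +1, +2, +2, +2
Step 2: Count signs: positive = 11, negative = 1.
Step 3: Under H0: P(positive) = 0.5, so the number of positives S ~ Bin(12, 0.5).
Step 4: Two-sided exact p-value = sum of Bin(12,0.5) probabilities at or below the observed probability = 0.006348.
Step 5: alpha = 0.1. reject H0.

n_eff = 12, pos = 11, neg = 1, p = 0.006348, reject H0.


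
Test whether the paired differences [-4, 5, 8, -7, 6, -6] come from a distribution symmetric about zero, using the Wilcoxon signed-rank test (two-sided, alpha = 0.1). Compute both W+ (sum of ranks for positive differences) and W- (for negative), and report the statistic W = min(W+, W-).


Step 1: Drop any zero differences (none here) and take |d_i|.
|d| = [4, 5, 8, 7, 6, 6]
Step 2: Midrank |d_i| (ties get averaged ranks).
ranks: |4|->1, |5|->2, |8|->6, |7|->5, |6|->3.5, |6|->3.5
Step 3: Attach original signs; sum ranks with positive sign and with negative sign.
W+ = 2 + 6 + 3.5 = 11.5
W- = 1 + 5 + 3.5 = 9.5
(Check: W+ + W- = 21 should equal n(n+1)/2 = 21.)
Step 4: Test statistic W = min(W+, W-) = 9.5.
Step 5: Ties in |d|, so use the tie-corrected normal approximation.
        E[W] = n(n+1)/4 = 6*7/4 = 10.5.
        Tie groups: |d|=6 (t=2); sum(t^3 - t) = 6.
        Var[W] = n(n+1)(2n+1)/24 - sum(t^3-t)/48 = 546/24 - 6/48 = 22.625.
        z = (W - E[W]) / sqrt(Var[W]) = (9.5 - 10.5) / 4.7566 = -0.2102.
        Two-sided p = 2*Phi(z) = 0.833484.
Step 6: alpha = 0.1. fail to reject H0.

W+ = 11.5, W- = 9.5, W = min = 9.5, p = 0.833484, fail to reject H0.


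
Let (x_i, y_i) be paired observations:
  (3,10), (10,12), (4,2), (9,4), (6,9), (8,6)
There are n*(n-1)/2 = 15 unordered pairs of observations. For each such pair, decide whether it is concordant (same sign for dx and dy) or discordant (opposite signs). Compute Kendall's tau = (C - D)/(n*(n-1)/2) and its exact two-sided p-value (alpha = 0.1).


Step 1: Enumerate the 15 unordered pairs (i,j) with i<j and classify each by sign(x_j-x_i) * sign(y_j-y_i).
  (1,2):dx=+7,dy=+2->C; (1,3):dx=+1,dy=-8->D; (1,4):dx=+6,dy=-6->D; (1,5):dx=+3,dy=-1->D
  (1,6):dx=+5,dy=-4->D; (2,3):dx=-6,dy=-10->C; (2,4):dx=-1,dy=-8->C; (2,5):dx=-4,dy=-3->C
  (2,6):dx=-2,dy=-6->C; (3,4):dx=+5,dy=+2->C; (3,5):dx=+2,dy=+7->C; (3,6):dx=+4,dy=+4->C
  (4,5):dx=-3,dy=+5->D; (4,6):dx=-1,dy=+2->D; (5,6):dx=+2,dy=-3->D
Step 2: C = 8, D = 7, total pairs = 15.
Step 3: tau = (C - D)/(n(n-1)/2) = (8 - 7)/15 = 0.066667.
Step 4: Exact two-sided p-value (enumerate n! = 720 permutations of y under H0): p = 1.000000.
Step 5: alpha = 0.1. fail to reject H0.

tau_b = 0.0667 (C=8, D=7), p = 1.000000, fail to reject H0.


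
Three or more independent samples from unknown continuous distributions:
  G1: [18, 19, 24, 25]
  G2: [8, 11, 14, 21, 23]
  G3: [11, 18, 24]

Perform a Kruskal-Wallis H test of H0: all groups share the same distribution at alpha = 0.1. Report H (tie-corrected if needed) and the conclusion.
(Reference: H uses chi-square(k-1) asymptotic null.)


Step 1: Combine all N = 12 observations and assign midranks.
sorted (value, group, rank): (8,G2,1), (11,G2,2.5), (11,G3,2.5), (14,G2,4), (18,G1,5.5), (18,G3,5.5), (19,G1,7), (21,G2,8), (23,G2,9), (24,G1,10.5), (24,G3,10.5), (25,G1,12)
Step 2: Sum ranks within each group.
R_1 = 35 (n_1 = 4)
R_2 = 24.5 (n_2 = 5)
R_3 = 18.5 (n_3 = 3)
Step 3: H = 12/(N(N+1)) * sum(R_i^2/n_i) - 3(N+1)
     = 12/(12*13) * (35^2/4 + 24.5^2/5 + 18.5^2/3) - 3*13
     = 0.076923 * 540.383 - 39
     = 2.567949.
Step 4: Ties present; correction factor C = 1 - 18/(12^3 - 12) = 0.989510. Corrected H = 2.567949 / 0.989510 = 2.595171.
Step 5: Under H0, H ~ chi^2(2); p-value = 0.273191.
Step 6: alpha = 0.1. fail to reject H0.

H = 2.5952, df = 2, p = 0.273191, fail to reject H0.


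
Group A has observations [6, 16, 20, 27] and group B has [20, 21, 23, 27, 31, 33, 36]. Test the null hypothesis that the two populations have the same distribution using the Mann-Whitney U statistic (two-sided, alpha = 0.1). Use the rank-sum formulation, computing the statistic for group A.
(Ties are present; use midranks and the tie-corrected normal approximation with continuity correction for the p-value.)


Step 1: Combine and sort all 11 observations; assign midranks.
sorted (value, group): (6,X), (16,X), (20,X), (20,Y), (21,Y), (23,Y), (27,X), (27,Y), (31,Y), (33,Y), (36,Y)
ranks: 6->1, 16->2, 20->3.5, 20->3.5, 21->5, 23->6, 27->7.5, 27->7.5, 31->9, 33->10, 36->11
Step 2: Rank sum for X: R1 = 1 + 2 + 3.5 + 7.5 = 14.
Step 3: U_X = R1 - n1(n1+1)/2 = 14 - 4*5/2 = 14 - 10 = 4.
       U_Y = n1*n2 - U_X = 28 - 4 = 24.
Step 4: Ties are present, so use the tie-corrected normal approximation (with continuity correction) for the p-value.
Step 5: p-value = 0.071302; compare to alpha = 0.1. reject H0.

U_X = 4, p = 0.071302, reject H0 at alpha = 0.1.


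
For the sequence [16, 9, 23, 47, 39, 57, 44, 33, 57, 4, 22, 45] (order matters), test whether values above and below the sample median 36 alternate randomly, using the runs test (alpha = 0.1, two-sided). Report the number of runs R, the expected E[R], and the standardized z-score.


Step 1: Compute median = 36; label A = above, B = below.
Labels in order: BBBAAAABABBA  (n_A = 6, n_B = 6)
Step 2: Count runs R = 6.
Step 3: Under H0 (random ordering), E[R] = 2*n_A*n_B/(n_A+n_B) + 1 = 2*6*6/12 + 1 = 7.0000.
        Var[R] = 2*n_A*n_B*(2*n_A*n_B - n_A - n_B) / ((n_A+n_B)^2 * (n_A+n_B-1)) = 4320/1584 = 2.7273.
        SD[R] = 1.6514.
Step 4: Continuity-corrected z = (R + 0.5 - E[R]) / SD[R] = (6 + 0.5 - 7.0000) / 1.6514 = -0.3028.
Step 5: Two-sided p-value via normal approximation = 2*(1 - Phi(|z|)) = 0.762069.
Step 6: alpha = 0.1. fail to reject H0.

R = 6, z = -0.3028, p = 0.762069, fail to reject H0.


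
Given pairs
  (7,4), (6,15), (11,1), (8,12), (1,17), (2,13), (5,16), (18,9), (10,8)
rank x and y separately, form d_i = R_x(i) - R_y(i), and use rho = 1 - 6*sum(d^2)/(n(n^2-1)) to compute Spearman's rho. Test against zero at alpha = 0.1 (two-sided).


Step 1: Rank x and y separately (midranks; no ties here).
rank(x): 7->5, 6->4, 11->8, 8->6, 1->1, 2->2, 5->3, 18->9, 10->7
rank(y): 4->2, 15->7, 1->1, 12->5, 17->9, 13->6, 16->8, 9->4, 8->3
Step 2: d_i = R_x(i) - R_y(i); compute d_i^2.
  (5-2)^2=9, (4-7)^2=9, (8-1)^2=49, (6-5)^2=1, (1-9)^2=64, (2-6)^2=16, (3-8)^2=25, (9-4)^2=25, (7-3)^2=16
sum(d^2) = 214.
Step 3: rho = 1 - 6*214 / (9*(9^2 - 1)) = 1 - 1284/720 = -0.783333.
Step 4: Under H0, t = rho * sqrt((n-2)/(1-rho^2)) = -3.3341 ~ t(7).
Step 5: Two-sided p-value from the t-distribution with 7 df = 0.012520.
Step 6: alpha = 0.1. reject H0.

rho = -0.7833, p = 0.012520, reject H0 at alpha = 0.1.


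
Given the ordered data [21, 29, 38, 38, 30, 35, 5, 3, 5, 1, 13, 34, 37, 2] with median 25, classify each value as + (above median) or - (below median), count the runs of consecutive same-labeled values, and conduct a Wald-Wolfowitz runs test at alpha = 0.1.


Step 1: Compute median = 25; label A = above, B = below.
Labels in order: BAAAAABBBBBAAB  (n_A = 7, n_B = 7)
Step 2: Count runs R = 5.
Step 3: Under H0 (random ordering), E[R] = 2*n_A*n_B/(n_A+n_B) + 1 = 2*7*7/14 + 1 = 8.0000.
        Var[R] = 2*n_A*n_B*(2*n_A*n_B - n_A - n_B) / ((n_A+n_B)^2 * (n_A+n_B-1)) = 8232/2548 = 3.2308.
        SD[R] = 1.7974.
Step 4: Continuity-corrected z = (R + 0.5 - E[R]) / SD[R] = (5 + 0.5 - 8.0000) / 1.7974 = -1.3909.
Step 5: Two-sided p-value via normal approximation = 2*(1 - Phi(|z|)) = 0.164264.
Step 6: alpha = 0.1. fail to reject H0.

R = 5, z = -1.3909, p = 0.164264, fail to reject H0.


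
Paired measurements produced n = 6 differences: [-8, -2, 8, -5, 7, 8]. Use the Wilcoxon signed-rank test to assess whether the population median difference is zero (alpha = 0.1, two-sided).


Step 1: Drop any zero differences (none here) and take |d_i|.
|d| = [8, 2, 8, 5, 7, 8]
Step 2: Midrank |d_i| (ties get averaged ranks).
ranks: |8|->5, |2|->1, |8|->5, |5|->2, |7|->3, |8|->5
Step 3: Attach original signs; sum ranks with positive sign and with negative sign.
W+ = 5 + 3 + 5 = 13
W- = 5 + 1 + 2 = 8
(Check: W+ + W- = 21 should equal n(n+1)/2 = 21.)
Step 4: Test statistic W = min(W+, W-) = 8.
Step 5: Ties in |d|, so use the tie-corrected normal approximation.
        E[W] = n(n+1)/4 = 6*7/4 = 10.5.
        Tie groups: |d|=8 (t=3); sum(t^3 - t) = 24.
        Var[W] = n(n+1)(2n+1)/24 - sum(t^3-t)/48 = 546/24 - 24/48 = 22.25.
        z = (W - E[W]) / sqrt(Var[W]) = (8 - 10.5) / 4.7170 = -0.5300.
        Two-sided p = 2*Phi(z) = 0.596113.
Step 6: alpha = 0.1. fail to reject H0.

W+ = 13, W- = 8, W = min = 8, p = 0.596113, fail to reject H0.


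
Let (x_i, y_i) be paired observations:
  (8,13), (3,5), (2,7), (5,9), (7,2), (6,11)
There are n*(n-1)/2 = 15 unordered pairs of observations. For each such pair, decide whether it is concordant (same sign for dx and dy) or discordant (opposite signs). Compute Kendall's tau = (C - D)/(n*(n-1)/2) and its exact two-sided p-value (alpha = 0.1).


Step 1: Enumerate the 15 unordered pairs (i,j) with i<j and classify each by sign(x_j-x_i) * sign(y_j-y_i).
  (1,2):dx=-5,dy=-8->C; (1,3):dx=-6,dy=-6->C; (1,4):dx=-3,dy=-4->C; (1,5):dx=-1,dy=-11->C
  (1,6):dx=-2,dy=-2->C; (2,3):dx=-1,dy=+2->D; (2,4):dx=+2,dy=+4->C; (2,5):dx=+4,dy=-3->D
  (2,6):dx=+3,dy=+6->C; (3,4):dx=+3,dy=+2->C; (3,5):dx=+5,dy=-5->D; (3,6):dx=+4,dy=+4->C
  (4,5):dx=+2,dy=-7->D; (4,6):dx=+1,dy=+2->C; (5,6):dx=-1,dy=+9->D
Step 2: C = 10, D = 5, total pairs = 15.
Step 3: tau = (C - D)/(n(n-1)/2) = (10 - 5)/15 = 0.333333.
Step 4: Exact two-sided p-value (enumerate n! = 720 permutations of y under H0): p = 0.469444.
Step 5: alpha = 0.1. fail to reject H0.

tau_b = 0.3333 (C=10, D=5), p = 0.469444, fail to reject H0.


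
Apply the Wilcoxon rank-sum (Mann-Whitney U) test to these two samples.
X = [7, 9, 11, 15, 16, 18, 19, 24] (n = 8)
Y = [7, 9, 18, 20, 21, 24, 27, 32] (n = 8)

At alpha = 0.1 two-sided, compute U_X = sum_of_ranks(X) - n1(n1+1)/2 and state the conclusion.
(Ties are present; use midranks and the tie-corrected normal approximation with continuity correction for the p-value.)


Step 1: Combine and sort all 16 observations; assign midranks.
sorted (value, group): (7,X), (7,Y), (9,X), (9,Y), (11,X), (15,X), (16,X), (18,X), (18,Y), (19,X), (20,Y), (21,Y), (24,X), (24,Y), (27,Y), (32,Y)
ranks: 7->1.5, 7->1.5, 9->3.5, 9->3.5, 11->5, 15->6, 16->7, 18->8.5, 18->8.5, 19->10, 20->11, 21->12, 24->13.5, 24->13.5, 27->15, 32->16
Step 2: Rank sum for X: R1 = 1.5 + 3.5 + 5 + 6 + 7 + 8.5 + 10 + 13.5 = 55.
Step 3: U_X = R1 - n1(n1+1)/2 = 55 - 8*9/2 = 55 - 36 = 19.
       U_Y = n1*n2 - U_X = 64 - 19 = 45.
Step 4: Ties are present, so use the tie-corrected normal approximation (with continuity correction) for the p-value.
Step 5: p-value = 0.187959; compare to alpha = 0.1. fail to reject H0.

U_X = 19, p = 0.187959, fail to reject H0 at alpha = 0.1.


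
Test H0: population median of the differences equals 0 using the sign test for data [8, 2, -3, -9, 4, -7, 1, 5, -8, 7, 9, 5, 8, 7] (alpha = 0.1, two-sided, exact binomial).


Step 1: Discard zero differences. Original n = 14; n_eff = number of nonzero differences = 14.
Nonzero differences (with sign): +8, +2, -3, -9, +4, -7, +1, +5, -8, +7, +9, +5, +8, +7
Step 2: Count signs: positive = 10, negative = 4.
Step 3: Under H0: P(positive) = 0.5, so the number of positives S ~ Bin(14, 0.5).
Step 4: Two-sided exact p-value = sum of Bin(14,0.5) probabilities at or below the observed probability = 0.179565.
Step 5: alpha = 0.1. fail to reject H0.

n_eff = 14, pos = 10, neg = 4, p = 0.179565, fail to reject H0.


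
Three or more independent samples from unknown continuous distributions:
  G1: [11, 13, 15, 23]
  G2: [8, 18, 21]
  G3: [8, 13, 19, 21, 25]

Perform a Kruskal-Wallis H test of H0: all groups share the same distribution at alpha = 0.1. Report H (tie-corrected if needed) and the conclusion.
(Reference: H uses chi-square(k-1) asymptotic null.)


Step 1: Combine all N = 12 observations and assign midranks.
sorted (value, group, rank): (8,G2,1.5), (8,G3,1.5), (11,G1,3), (13,G1,4.5), (13,G3,4.5), (15,G1,6), (18,G2,7), (19,G3,8), (21,G2,9.5), (21,G3,9.5), (23,G1,11), (25,G3,12)
Step 2: Sum ranks within each group.
R_1 = 24.5 (n_1 = 4)
R_2 = 18 (n_2 = 3)
R_3 = 35.5 (n_3 = 5)
Step 3: H = 12/(N(N+1)) * sum(R_i^2/n_i) - 3(N+1)
     = 12/(12*13) * (24.5^2/4 + 18^2/3 + 35.5^2/5) - 3*13
     = 0.076923 * 510.113 - 39
     = 0.239423.
Step 4: Ties present; correction factor C = 1 - 18/(12^3 - 12) = 0.989510. Corrected H = 0.239423 / 0.989510 = 0.241961.
Step 5: Under H0, H ~ chi^2(2); p-value = 0.886051.
Step 6: alpha = 0.1. fail to reject H0.

H = 0.2420, df = 2, p = 0.886051, fail to reject H0.


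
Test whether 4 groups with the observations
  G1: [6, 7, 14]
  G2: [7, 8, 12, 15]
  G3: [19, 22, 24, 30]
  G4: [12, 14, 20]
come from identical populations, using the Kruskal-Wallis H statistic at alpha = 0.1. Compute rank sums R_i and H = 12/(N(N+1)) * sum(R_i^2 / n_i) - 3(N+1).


Step 1: Combine all N = 14 observations and assign midranks.
sorted (value, group, rank): (6,G1,1), (7,G1,2.5), (7,G2,2.5), (8,G2,4), (12,G2,5.5), (12,G4,5.5), (14,G1,7.5), (14,G4,7.5), (15,G2,9), (19,G3,10), (20,G4,11), (22,G3,12), (24,G3,13), (30,G3,14)
Step 2: Sum ranks within each group.
R_1 = 11 (n_1 = 3)
R_2 = 21 (n_2 = 4)
R_3 = 49 (n_3 = 4)
R_4 = 24 (n_4 = 3)
Step 3: H = 12/(N(N+1)) * sum(R_i^2/n_i) - 3(N+1)
     = 12/(14*15) * (11^2/3 + 21^2/4 + 49^2/4 + 24^2/3) - 3*15
     = 0.057143 * 942.833 - 45
     = 8.876190.
Step 4: Ties present; correction factor C = 1 - 18/(14^3 - 14) = 0.993407. Corrected H = 8.876190 / 0.993407 = 8.935103.
Step 5: Under H0, H ~ chi^2(3); p-value = 0.030166.
Step 6: alpha = 0.1. reject H0.

H = 8.9351, df = 3, p = 0.030166, reject H0.


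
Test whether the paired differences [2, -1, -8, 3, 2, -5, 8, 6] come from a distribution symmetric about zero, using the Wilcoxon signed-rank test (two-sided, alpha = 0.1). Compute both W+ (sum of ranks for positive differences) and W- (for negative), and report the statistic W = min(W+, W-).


Step 1: Drop any zero differences (none here) and take |d_i|.
|d| = [2, 1, 8, 3, 2, 5, 8, 6]
Step 2: Midrank |d_i| (ties get averaged ranks).
ranks: |2|->2.5, |1|->1, |8|->7.5, |3|->4, |2|->2.5, |5|->5, |8|->7.5, |6|->6
Step 3: Attach original signs; sum ranks with positive sign and with negative sign.
W+ = 2.5 + 4 + 2.5 + 7.5 + 6 = 22.5
W- = 1 + 7.5 + 5 = 13.5
(Check: W+ + W- = 36 should equal n(n+1)/2 = 36.)
Step 4: Test statistic W = min(W+, W-) = 13.5.
Step 5: Ties in |d|, so use the tie-corrected normal approximation.
        E[W] = n(n+1)/4 = 8*9/4 = 18.
        Tie groups: |d|=2 (t=2), |d|=8 (t=2); sum(t^3 - t) = 12.
        Var[W] = n(n+1)(2n+1)/24 - sum(t^3-t)/48 = 1224/24 - 12/48 = 50.75.
        z = (W - E[W]) / sqrt(Var[W]) = (13.5 - 18) / 7.1239 = -0.6317.
        Two-sided p = 2*Phi(z) = 0.527599.
Step 6: alpha = 0.1. fail to reject H0.

W+ = 22.5, W- = 13.5, W = min = 13.5, p = 0.527599, fail to reject H0.


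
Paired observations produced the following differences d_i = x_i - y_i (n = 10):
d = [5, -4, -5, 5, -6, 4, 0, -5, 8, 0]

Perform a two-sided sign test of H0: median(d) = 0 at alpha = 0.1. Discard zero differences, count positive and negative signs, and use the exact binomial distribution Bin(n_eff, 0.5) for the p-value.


Step 1: Discard zero differences. Original n = 10; n_eff = number of nonzero differences = 8.
Nonzero differences (with sign): +5, -4, -5, +5, -6, +4, -5, +8
Step 2: Count signs: positive = 4, negative = 4.
Step 3: Under H0: P(positive) = 0.5, so the number of positives S ~ Bin(8, 0.5).
Step 4: Two-sided exact p-value = sum of Bin(8,0.5) probabilities at or below the observed probability = 1.000000.
Step 5: alpha = 0.1. fail to reject H0.

n_eff = 8, pos = 4, neg = 4, p = 1.000000, fail to reject H0.


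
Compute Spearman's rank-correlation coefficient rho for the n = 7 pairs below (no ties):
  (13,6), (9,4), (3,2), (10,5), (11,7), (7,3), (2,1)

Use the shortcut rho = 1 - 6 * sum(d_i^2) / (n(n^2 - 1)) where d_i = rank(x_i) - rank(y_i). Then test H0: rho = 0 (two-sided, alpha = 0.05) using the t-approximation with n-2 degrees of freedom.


Step 1: Rank x and y separately (midranks; no ties here).
rank(x): 13->7, 9->4, 3->2, 10->5, 11->6, 7->3, 2->1
rank(y): 6->6, 4->4, 2->2, 5->5, 7->7, 3->3, 1->1
Step 2: d_i = R_x(i) - R_y(i); compute d_i^2.
  (7-6)^2=1, (4-4)^2=0, (2-2)^2=0, (5-5)^2=0, (6-7)^2=1, (3-3)^2=0, (1-1)^2=0
sum(d^2) = 2.
Step 3: rho = 1 - 6*2 / (7*(7^2 - 1)) = 1 - 12/336 = 0.964286.
Step 4: Under H0, t = rho * sqrt((n-2)/(1-rho^2)) = 8.1408 ~ t(5).
Step 5: Two-sided p-value from the t-distribution with 5 df = 0.000454.
Step 6: alpha = 0.05. reject H0.

rho = 0.9643, p = 0.000454, reject H0 at alpha = 0.05.


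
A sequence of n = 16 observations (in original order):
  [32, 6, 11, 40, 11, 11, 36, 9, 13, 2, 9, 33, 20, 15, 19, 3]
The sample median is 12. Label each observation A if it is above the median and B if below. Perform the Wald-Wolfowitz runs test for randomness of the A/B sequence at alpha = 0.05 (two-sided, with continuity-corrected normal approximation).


Step 1: Compute median = 12; label A = above, B = below.
Labels in order: ABBABBABABBAAAAB  (n_A = 8, n_B = 8)
Step 2: Count runs R = 10.
Step 3: Under H0 (random ordering), E[R] = 2*n_A*n_B/(n_A+n_B) + 1 = 2*8*8/16 + 1 = 9.0000.
        Var[R] = 2*n_A*n_B*(2*n_A*n_B - n_A - n_B) / ((n_A+n_B)^2 * (n_A+n_B-1)) = 14336/3840 = 3.7333.
        SD[R] = 1.9322.
Step 4: Continuity-corrected z = (R - 0.5 - E[R]) / SD[R] = (10 - 0.5 - 9.0000) / 1.9322 = 0.2588.
Step 5: Two-sided p-value via normal approximation = 2*(1 - Phi(|z|)) = 0.795809.
Step 6: alpha = 0.05. fail to reject H0.

R = 10, z = 0.2588, p = 0.795809, fail to reject H0.
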